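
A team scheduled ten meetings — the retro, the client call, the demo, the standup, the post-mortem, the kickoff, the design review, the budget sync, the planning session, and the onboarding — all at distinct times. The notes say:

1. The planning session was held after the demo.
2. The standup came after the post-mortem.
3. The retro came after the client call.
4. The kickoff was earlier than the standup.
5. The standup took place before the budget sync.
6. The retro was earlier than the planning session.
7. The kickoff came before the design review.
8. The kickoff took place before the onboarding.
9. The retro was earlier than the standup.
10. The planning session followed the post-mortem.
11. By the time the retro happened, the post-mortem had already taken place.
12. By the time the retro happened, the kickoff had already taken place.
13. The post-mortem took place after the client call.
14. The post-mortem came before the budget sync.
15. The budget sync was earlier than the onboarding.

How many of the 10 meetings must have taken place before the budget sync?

5

Directly stated before the budget sync: the post-mortem and the standup.
The client call reaches the budget sync via the client call → the post-mortem → the budget sync.
The kickoff reaches the budget sync via the kickoff → the standup → the budget sync.
The retro reaches the budget sync via the retro → the standup → the budget sync.
No chain forces the design review (or any of the others) ahead of the budget sync.
That's the client call, the kickoff, the post-mortem, the retro, and the standup — 5 in all.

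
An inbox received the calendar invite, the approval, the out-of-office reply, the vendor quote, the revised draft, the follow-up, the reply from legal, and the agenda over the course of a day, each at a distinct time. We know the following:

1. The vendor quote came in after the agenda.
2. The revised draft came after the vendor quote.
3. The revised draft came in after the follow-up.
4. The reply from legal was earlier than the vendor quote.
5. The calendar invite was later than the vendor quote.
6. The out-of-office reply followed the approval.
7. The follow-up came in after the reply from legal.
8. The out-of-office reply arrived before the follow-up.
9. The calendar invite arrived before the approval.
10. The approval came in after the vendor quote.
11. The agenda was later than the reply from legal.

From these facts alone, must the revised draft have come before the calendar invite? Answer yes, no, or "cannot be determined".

Tracing the constraints gives the calendar invite → the approval → the out-of-office reply → the follow-up → the revised draft, so the calendar invite must come before the revised draft.
That means the revised draft cannot be before the calendar invite.

no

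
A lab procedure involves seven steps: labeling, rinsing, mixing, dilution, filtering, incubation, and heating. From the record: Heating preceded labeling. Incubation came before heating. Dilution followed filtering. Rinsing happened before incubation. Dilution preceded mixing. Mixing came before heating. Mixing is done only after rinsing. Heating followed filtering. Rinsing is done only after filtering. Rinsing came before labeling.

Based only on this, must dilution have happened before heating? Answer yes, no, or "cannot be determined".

yes

Chain the constraints: dilution → mixing → heating. Each link is directly stated, so dilution comes before heating.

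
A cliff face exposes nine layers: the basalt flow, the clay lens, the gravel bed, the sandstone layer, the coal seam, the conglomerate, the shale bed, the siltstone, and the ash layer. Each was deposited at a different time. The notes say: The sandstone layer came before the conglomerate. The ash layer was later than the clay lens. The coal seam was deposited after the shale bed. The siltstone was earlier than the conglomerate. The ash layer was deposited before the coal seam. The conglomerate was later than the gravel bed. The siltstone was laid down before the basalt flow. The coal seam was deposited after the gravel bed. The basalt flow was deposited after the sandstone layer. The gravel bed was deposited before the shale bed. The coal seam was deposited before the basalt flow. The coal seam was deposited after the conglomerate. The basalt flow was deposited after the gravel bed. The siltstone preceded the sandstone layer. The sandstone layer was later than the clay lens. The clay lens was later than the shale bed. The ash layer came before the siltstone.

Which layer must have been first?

The gravel bed has a chain of constraints placing it before every other layer, so the gravel bed must be first.

the gravel bed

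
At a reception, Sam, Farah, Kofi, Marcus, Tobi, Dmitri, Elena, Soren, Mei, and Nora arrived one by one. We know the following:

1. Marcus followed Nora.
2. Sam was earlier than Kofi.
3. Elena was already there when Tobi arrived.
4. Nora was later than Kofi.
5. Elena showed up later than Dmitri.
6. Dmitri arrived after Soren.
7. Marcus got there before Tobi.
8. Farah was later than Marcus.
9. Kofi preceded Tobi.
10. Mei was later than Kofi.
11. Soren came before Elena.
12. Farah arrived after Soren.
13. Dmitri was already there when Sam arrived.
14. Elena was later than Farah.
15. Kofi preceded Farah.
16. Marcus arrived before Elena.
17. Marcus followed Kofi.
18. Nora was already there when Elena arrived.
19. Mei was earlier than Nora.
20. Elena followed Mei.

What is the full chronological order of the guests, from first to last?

Soren, Dmitri, Sam, Kofi, Mei, Nora, Marcus, Farah, Elena, Tobi

The constraints fix every adjacent pair, so only one ordering works:
Soren → Dmitri → Sam → Kofi → Mei → Nora → Marcus → Farah → Elena → Tobi.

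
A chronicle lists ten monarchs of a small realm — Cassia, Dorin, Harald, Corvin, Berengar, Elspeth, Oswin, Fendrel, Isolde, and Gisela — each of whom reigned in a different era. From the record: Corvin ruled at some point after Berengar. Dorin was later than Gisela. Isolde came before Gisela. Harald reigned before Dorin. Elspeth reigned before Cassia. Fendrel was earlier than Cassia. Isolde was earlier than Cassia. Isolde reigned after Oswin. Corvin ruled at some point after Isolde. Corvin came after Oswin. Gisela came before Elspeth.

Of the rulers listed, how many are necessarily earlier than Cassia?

5

Directly stated before Cassia: Elspeth, Fendrel, and Isolde.
Gisela reaches Cassia via Gisela → Elspeth → Cassia.
Oswin reaches Cassia via Oswin → Isolde → Cassia.
No chain forces Corvin (or any of the others) ahead of Cassia.
That's Elspeth, Fendrel, Gisela, Isolde, and Oswin — 5 in all.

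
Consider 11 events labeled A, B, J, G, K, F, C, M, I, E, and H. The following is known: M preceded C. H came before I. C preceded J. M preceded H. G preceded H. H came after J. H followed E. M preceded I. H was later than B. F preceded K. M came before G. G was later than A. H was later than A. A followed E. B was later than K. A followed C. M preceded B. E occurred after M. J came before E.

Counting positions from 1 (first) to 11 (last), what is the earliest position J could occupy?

3

C and M must both come before J — 2 forced predecessors.
Nothing else is forced ahead of J, so its earliest slot is position 2 + 1 = 3.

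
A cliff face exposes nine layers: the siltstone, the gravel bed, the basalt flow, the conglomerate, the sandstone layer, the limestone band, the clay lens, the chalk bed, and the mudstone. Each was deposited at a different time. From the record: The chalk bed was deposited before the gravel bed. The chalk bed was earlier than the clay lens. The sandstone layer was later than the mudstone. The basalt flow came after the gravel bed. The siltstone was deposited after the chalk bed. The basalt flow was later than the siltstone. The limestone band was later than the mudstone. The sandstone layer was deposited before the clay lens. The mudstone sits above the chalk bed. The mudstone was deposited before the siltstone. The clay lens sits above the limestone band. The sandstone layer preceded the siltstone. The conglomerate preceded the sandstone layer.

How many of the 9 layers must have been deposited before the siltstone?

4

Directly stated before the siltstone: the chalk bed, the mudstone, and the sandstone layer.
The conglomerate reaches the siltstone via the conglomerate → the sandstone layer → the siltstone.
No chain forces the gravel bed (or any of the others) ahead of the siltstone.
That's the chalk bed, the conglomerate, the mudstone, and the sandstone layer — 4 in all.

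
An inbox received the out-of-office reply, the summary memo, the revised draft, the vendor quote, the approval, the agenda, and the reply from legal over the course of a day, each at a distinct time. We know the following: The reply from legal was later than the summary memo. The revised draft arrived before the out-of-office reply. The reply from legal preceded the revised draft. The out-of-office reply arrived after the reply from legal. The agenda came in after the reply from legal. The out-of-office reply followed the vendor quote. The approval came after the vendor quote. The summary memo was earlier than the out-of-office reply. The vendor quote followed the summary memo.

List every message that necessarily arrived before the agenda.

Directly stated before the agenda: the reply from legal.
The summary memo reaches the agenda via the summary memo → the reply from legal → the agenda.

the reply from legal, the summary memo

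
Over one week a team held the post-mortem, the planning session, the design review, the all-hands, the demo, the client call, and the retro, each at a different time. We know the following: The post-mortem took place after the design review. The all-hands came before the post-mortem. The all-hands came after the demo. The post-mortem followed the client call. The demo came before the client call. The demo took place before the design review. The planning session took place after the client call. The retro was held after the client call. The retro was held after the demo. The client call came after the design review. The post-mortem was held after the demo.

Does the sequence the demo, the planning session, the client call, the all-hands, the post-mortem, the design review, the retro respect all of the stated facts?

The constraints require the design review before the client call, but in the proposed sequence the client call appears ahead of the design review. That one violation is enough.

no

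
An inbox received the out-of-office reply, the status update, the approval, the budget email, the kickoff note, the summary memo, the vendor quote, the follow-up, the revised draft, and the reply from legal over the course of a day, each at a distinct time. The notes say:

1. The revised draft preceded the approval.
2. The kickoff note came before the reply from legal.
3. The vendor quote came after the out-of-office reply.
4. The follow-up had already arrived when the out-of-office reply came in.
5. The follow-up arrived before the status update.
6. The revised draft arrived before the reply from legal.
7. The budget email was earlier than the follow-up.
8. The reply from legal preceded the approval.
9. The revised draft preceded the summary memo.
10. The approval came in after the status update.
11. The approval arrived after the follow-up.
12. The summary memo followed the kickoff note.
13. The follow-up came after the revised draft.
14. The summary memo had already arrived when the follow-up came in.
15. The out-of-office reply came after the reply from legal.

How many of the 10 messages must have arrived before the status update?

Directly stated before the status update: the follow-up.
The budget email reaches the status update via the budget email → the follow-up → the status update.
The kickoff note reaches the status update via the kickoff note → the summary memo → the follow-up → the status update.
The revised draft reaches the status update via the revised draft → the follow-up → the status update.
Likewise the summary memo reaches the status update by chaining the stated constraints.
No chain forces the vendor quote (or any of the others) ahead of the status update.
That's the budget email, the follow-up, the kickoff note, the revised draft, and the summary memo — 5 in all.

5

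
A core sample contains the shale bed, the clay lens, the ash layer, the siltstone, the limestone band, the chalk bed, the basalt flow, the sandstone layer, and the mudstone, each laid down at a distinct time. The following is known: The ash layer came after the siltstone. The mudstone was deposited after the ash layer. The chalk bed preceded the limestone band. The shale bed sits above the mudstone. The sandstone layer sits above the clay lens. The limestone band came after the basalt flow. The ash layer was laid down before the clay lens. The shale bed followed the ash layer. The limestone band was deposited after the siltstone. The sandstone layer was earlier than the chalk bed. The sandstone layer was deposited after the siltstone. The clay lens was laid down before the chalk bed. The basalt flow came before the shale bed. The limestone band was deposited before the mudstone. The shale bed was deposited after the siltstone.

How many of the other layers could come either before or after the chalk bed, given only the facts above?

Forced before the chalk bed: the ash layer, the clay lens, the sandstone layer, and the siltstone; forced after the chalk bed: the limestone band, the mudstone, and the shale bed.
That leaves the basalt flow with no forced order relative to the chalk bed — 1.

1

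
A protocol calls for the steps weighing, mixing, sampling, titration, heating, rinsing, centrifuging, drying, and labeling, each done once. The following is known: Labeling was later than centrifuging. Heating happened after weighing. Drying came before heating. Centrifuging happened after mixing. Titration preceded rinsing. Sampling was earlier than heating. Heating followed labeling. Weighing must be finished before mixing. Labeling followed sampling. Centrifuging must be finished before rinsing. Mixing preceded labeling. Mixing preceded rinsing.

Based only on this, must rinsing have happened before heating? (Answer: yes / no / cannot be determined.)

cannot be determined

No chain of stated constraints runs from rinsing to heating, and none runs from heating to rinsing either.
So the relative order of rinsing and heating is not fixed by the given facts.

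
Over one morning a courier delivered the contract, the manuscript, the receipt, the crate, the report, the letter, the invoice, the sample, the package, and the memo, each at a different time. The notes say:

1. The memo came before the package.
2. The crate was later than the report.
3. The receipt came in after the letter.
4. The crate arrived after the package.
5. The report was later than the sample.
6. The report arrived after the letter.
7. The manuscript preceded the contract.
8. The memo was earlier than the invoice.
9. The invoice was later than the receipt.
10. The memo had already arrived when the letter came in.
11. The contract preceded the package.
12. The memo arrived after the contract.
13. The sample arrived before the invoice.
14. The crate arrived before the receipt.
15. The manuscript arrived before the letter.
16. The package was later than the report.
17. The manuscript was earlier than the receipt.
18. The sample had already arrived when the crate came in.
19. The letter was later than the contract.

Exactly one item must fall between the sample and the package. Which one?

the report

Tracing the constraints gives the sample → the report → the package, so the report sits after the sample and before the package.
No other item is forced both after the sample and before the package.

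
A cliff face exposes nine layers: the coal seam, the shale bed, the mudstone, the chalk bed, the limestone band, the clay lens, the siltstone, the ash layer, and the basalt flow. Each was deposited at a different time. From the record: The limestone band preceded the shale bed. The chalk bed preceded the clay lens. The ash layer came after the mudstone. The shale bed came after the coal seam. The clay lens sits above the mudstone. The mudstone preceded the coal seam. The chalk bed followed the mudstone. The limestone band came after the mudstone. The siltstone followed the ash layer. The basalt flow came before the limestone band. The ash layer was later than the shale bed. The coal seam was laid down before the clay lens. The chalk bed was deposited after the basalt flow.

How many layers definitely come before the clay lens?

4

Directly stated before the clay lens: the chalk bed, the coal seam, and the mudstone.
The basalt flow reaches the clay lens via the basalt flow → the chalk bed → the clay lens.
No chain forces the ash layer (or any of the others) ahead of the clay lens.
That's the basalt flow, the chalk bed, the coal seam, and the mudstone — 4 in all.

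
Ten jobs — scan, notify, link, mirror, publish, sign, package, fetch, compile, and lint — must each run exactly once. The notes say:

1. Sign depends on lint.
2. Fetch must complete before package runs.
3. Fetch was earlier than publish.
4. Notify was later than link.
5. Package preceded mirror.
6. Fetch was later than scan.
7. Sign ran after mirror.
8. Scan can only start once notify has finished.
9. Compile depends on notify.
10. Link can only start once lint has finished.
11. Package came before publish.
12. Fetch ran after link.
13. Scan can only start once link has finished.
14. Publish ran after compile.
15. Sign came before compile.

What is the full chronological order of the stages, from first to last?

The constraints fix every adjacent pair, so only one ordering works:
lint → link → notify → scan → fetch → package → mirror → sign → compile → publish.

lint, link, notify, scan, fetch, package, mirror, sign, compile, publish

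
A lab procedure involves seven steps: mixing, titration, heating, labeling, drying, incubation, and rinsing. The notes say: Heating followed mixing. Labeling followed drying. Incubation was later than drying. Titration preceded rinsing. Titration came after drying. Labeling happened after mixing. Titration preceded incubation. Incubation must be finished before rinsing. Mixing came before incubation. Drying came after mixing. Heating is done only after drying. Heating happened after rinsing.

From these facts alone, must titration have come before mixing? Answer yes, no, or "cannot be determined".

Tracing the constraints gives mixing → drying → titration, so mixing must come before titration.
That means titration cannot be before mixing.

no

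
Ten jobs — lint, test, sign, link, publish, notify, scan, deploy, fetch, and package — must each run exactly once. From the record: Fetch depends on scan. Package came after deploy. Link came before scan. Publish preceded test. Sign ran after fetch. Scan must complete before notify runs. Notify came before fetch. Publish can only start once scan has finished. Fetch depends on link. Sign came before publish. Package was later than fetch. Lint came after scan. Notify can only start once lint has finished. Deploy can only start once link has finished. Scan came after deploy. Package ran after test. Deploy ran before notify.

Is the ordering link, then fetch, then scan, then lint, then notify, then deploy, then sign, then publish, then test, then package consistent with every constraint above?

no

The constraints require notify before fetch, but in the proposed sequence fetch appears ahead of notify. That one violation is enough.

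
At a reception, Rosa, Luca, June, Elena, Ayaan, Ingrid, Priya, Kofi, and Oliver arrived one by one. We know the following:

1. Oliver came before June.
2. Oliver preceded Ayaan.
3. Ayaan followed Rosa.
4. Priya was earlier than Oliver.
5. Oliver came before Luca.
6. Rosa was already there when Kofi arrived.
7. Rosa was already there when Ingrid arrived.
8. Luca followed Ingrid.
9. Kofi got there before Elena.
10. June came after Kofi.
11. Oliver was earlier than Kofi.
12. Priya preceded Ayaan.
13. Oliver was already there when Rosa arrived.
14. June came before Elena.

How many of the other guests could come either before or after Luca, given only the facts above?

4

Forced before Luca: Ingrid, Oliver, Priya, and Rosa.
That leaves Ayaan, Elena, June, and Kofi with no forced order relative to Luca — 4.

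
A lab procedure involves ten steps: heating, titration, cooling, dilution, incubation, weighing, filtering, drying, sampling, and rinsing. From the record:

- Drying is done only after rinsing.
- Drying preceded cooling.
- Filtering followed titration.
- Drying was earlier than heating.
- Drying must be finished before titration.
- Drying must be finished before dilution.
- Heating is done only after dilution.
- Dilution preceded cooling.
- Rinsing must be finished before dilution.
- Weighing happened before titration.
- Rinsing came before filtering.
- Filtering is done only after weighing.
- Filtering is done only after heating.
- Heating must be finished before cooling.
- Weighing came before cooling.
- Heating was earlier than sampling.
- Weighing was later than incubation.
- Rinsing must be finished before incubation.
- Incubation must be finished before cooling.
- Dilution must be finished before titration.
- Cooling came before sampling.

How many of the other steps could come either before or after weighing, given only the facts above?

Forced before weighing: incubation and rinsing; forced after weighing: cooling, filtering, sampling, and titration.
That leaves dilution, drying, and heating with no forced order relative to weighing — 3.

3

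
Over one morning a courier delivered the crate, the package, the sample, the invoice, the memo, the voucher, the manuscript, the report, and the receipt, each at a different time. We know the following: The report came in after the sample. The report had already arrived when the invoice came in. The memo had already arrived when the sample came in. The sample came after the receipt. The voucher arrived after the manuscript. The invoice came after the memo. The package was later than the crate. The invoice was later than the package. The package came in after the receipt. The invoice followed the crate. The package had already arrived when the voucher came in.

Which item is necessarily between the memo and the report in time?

the sample

Tracing the constraints gives the memo → the sample → the report, so the sample sits after the memo and before the report.
No other item is forced both after the memo and before the report.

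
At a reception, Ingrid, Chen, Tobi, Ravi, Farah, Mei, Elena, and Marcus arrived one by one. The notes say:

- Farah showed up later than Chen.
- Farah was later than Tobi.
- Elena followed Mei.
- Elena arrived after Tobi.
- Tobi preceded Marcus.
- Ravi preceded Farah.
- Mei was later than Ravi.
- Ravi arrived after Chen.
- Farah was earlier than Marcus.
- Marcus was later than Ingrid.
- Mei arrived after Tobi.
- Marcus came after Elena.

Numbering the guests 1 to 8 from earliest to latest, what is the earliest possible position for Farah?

Chen, Ravi, and Tobi must all come before Farah — 3 forced predecessors.
Nothing else is forced ahead of Farah, so their earliest slot is position 3 + 1 = 4.

4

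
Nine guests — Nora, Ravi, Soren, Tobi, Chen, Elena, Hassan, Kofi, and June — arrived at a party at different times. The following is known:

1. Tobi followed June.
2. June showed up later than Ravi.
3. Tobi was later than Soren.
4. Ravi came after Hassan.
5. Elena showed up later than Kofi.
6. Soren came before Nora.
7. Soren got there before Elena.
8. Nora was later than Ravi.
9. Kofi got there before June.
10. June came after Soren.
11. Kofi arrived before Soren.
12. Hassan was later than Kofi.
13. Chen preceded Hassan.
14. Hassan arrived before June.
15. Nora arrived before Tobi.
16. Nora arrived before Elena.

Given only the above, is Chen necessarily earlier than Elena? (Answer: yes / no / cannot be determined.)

yes

Chain the constraints: Chen → Hassan → Ravi → Nora → Elena. Each link is directly stated, so Chen comes before Elena.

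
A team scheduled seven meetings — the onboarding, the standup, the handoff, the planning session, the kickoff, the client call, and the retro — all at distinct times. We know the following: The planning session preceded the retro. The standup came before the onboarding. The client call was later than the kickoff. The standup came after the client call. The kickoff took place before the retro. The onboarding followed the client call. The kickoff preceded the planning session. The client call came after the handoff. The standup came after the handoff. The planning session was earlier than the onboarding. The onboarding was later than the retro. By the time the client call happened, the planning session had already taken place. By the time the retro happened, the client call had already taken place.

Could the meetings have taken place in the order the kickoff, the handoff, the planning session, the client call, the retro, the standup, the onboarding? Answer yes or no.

Check each stated constraint against the proposed order — e.g. the handoff is ahead of the standup; the planning session is ahead of the onboarding. Every pair is in the required order; nothing is violated.

yes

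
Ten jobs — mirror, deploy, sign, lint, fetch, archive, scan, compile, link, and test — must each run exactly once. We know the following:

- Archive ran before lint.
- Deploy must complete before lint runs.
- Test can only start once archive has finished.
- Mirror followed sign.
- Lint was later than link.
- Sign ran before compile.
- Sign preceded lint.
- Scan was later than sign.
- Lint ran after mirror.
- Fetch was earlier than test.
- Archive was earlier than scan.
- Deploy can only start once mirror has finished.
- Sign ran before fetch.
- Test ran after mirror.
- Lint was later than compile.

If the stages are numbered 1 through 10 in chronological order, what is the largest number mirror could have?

Mirror must come before deploy, lint, and test — 3 stages forced after it.
Everything else can be placed before mirror in some valid order, so mirror can sit as late as position 10 − 3 = 7.

7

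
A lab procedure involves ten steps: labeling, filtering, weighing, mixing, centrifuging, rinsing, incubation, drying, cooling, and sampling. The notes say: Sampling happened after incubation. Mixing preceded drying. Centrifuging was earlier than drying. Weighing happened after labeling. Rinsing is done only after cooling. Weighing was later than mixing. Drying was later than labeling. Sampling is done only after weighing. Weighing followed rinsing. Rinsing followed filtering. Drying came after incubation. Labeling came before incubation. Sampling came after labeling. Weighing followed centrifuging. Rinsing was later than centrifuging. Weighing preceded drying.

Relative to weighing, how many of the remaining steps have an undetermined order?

Forced before weighing: centrifuging, cooling, filtering, labeling, mixing, and rinsing; forced after weighing: drying and sampling.
That leaves incubation with no forced order relative to weighing — 1.

1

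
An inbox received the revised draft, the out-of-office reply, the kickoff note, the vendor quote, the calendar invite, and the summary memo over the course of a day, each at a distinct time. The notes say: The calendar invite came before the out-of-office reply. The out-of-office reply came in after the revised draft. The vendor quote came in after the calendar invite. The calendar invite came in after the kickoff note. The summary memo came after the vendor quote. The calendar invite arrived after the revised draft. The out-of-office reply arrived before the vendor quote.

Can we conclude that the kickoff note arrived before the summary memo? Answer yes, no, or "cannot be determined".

yes

Chain the constraints: the kickoff note → the calendar invite → the vendor quote → the summary memo. Each link is directly stated, so the kickoff note comes before the summary memo.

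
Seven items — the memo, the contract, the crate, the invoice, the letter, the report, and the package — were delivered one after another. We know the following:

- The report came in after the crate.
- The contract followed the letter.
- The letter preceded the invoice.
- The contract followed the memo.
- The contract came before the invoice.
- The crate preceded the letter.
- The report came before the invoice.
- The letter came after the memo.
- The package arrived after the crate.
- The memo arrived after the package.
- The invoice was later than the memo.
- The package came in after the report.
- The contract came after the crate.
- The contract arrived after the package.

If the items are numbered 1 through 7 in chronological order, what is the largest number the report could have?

2

The report must come before the contract, the invoice, the letter, the memo, and the package — 5 items forced after it.
Everything else can be placed before the report in some valid order, so the report can sit as late as position 7 − 5 = 2.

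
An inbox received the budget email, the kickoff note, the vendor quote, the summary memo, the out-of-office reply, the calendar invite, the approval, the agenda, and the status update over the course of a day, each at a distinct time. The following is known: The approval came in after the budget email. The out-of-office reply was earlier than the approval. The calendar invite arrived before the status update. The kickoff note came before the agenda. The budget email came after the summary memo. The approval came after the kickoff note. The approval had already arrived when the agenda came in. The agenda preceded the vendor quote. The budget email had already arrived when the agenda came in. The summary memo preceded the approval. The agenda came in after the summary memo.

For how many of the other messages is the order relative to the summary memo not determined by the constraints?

Forced after the summary memo: the agenda, the approval, the budget email, and the vendor quote.
That leaves the calendar invite, the kickoff note, the out-of-office reply, and the status update with no forced order relative to the summary memo — 4.

4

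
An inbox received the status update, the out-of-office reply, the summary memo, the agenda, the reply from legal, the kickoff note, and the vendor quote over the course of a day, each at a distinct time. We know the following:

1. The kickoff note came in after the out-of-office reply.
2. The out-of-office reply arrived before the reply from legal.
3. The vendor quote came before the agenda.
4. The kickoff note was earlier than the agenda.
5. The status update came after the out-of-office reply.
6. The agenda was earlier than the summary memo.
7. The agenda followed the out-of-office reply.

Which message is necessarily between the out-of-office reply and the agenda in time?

Tracing the constraints gives the out-of-office reply → the kickoff note → the agenda, so the kickoff note sits after the out-of-office reply and before the agenda.
No other message is forced both after the out-of-office reply and before the agenda.

the kickoff note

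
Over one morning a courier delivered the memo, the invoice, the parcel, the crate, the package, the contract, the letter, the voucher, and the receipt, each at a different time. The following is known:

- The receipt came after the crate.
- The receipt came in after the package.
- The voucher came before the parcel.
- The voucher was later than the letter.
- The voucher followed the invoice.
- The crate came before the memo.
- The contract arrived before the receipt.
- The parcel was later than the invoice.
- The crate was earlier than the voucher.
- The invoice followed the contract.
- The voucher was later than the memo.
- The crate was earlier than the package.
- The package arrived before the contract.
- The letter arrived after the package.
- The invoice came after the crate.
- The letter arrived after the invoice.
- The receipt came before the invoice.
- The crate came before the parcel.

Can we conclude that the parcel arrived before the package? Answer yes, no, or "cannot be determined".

no

Tracing the constraints gives the package → the receipt → the invoice → the parcel, so the package must come before the parcel.
That means the parcel cannot be before the package.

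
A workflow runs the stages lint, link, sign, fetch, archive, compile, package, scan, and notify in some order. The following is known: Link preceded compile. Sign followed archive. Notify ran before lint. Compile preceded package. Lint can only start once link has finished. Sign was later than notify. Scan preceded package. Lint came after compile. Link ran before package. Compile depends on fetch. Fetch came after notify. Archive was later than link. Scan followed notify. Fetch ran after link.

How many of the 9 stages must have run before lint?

Directly stated before lint: compile, link, and notify.
Fetch reaches lint via fetch → compile → lint.
That's compile, fetch, link, and notify — 4 in all.

4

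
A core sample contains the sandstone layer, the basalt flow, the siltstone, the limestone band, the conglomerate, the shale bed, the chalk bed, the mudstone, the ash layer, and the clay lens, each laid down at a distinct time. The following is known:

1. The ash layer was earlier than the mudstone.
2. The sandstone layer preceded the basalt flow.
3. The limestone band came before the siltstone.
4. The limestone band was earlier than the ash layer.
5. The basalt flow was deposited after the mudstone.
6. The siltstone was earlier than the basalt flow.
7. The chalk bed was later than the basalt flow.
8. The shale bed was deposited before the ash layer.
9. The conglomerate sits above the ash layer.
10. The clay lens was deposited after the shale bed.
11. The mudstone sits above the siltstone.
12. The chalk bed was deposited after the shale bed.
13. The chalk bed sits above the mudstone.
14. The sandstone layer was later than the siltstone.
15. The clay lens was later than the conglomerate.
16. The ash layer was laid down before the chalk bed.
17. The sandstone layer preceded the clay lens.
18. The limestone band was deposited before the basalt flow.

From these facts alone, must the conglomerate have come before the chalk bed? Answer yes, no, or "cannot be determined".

cannot be determined

No chain of stated constraints runs from the conglomerate to the chalk bed, and none runs from the chalk bed to the conglomerate either.
So the relative order of the conglomerate and the chalk bed is not fixed by the given facts.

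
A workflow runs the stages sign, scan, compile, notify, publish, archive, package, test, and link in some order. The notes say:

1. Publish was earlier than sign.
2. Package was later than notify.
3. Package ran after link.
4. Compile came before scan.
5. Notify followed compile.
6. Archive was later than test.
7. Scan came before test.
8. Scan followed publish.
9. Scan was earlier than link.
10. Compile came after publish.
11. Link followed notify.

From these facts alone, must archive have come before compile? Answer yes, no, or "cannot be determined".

no

Tracing the constraints gives compile → scan → test → archive, so compile must come before archive.
That means archive cannot be before compile.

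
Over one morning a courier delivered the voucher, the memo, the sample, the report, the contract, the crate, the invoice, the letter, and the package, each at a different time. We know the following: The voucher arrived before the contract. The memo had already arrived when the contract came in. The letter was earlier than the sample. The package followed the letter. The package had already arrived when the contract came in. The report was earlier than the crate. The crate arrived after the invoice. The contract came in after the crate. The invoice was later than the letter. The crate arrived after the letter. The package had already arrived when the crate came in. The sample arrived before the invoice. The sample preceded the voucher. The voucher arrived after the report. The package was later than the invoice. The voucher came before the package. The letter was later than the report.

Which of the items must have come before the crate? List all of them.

the invoice, the letter, the package, the report, the sample, the voucher

Directly stated before the crate: the invoice, the letter, the package, and the report.
The sample reaches the crate via the sample → the invoice → the crate.
The voucher reaches the crate via the voucher → the package → the crate.
No chain forces the contract (or any of the others) ahead of the crate.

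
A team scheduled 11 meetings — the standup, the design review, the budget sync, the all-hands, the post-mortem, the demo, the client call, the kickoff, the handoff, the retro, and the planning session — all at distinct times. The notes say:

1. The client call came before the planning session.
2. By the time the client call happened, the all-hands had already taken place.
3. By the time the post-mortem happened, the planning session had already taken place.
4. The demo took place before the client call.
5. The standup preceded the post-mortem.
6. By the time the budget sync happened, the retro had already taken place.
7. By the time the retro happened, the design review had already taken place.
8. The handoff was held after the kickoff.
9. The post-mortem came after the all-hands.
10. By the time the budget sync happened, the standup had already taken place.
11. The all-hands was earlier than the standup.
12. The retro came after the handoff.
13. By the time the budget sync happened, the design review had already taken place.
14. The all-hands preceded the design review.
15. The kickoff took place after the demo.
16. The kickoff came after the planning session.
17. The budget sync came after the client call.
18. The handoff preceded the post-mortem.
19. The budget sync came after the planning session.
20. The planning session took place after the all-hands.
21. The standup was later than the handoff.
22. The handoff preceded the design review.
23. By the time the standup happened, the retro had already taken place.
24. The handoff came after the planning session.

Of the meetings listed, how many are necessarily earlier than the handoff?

5

Directly stated before the handoff: the kickoff and the planning session.
The all-hands reaches the handoff via the all-hands → the planning session → the handoff.
The client call reaches the handoff via the client call → the planning session → the handoff.
The demo reaches the handoff via the demo → the kickoff → the handoff.
That's the all-hands, the client call, the demo, the kickoff, and the planning session — 5 in all.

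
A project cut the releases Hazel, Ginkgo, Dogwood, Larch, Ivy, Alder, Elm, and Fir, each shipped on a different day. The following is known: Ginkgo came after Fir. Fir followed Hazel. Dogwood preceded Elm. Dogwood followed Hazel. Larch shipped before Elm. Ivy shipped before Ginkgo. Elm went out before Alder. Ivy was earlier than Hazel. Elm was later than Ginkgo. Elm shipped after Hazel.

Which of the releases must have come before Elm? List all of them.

Dogwood, Fir, Ginkgo, Hazel, Ivy, Larch

Directly stated before Elm: Dogwood, Ginkgo, Hazel, and Larch.
Fir reaches Elm via Fir → Ginkgo → Elm.
Ivy reaches Elm via Ivy → Ginkgo → Elm.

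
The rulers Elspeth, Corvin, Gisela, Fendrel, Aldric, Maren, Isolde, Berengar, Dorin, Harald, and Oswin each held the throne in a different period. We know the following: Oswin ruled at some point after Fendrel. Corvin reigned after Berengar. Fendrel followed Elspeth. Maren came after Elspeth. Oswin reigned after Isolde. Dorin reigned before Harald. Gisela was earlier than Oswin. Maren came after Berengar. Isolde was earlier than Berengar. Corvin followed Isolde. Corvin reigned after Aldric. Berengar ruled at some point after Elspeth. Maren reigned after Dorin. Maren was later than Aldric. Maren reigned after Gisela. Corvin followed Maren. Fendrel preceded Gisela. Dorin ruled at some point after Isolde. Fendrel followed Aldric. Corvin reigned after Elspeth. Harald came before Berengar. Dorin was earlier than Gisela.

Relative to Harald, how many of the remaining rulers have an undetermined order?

Forced before Harald: Dorin and Isolde; forced after Harald: Berengar, Corvin, and Maren.
That leaves Aldric, Elspeth, Fendrel, Gisela, and Oswin with no forced order relative to Harald — 5.

5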